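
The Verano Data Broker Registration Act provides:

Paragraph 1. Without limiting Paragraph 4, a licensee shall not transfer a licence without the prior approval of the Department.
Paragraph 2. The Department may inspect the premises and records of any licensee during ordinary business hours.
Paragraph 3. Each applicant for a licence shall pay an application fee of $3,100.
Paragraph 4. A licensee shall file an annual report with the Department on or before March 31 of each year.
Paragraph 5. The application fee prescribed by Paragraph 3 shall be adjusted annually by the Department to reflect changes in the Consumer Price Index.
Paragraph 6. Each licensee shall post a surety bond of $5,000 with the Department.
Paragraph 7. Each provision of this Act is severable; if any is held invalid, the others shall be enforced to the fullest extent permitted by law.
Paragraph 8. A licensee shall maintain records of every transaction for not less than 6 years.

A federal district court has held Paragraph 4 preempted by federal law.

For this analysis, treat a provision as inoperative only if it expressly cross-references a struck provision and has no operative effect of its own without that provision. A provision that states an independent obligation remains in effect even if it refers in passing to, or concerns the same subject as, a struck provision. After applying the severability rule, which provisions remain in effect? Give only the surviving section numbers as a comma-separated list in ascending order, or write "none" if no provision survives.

Paragraph 4 is struck. Although Paragraph 1 refers to Paragraph 4, its operative terms do not depend on Paragraph 4, so it remains in effect. Nothing else in the Act is defined by reference to Paragraph 4. Paragraph 7 is a severability clause and preserves every provision that can still be given independent effect. That leaves Paragraph 1, Paragraph 2, Paragraph 3, Paragraph 5, Paragraph 6, Paragraph 7, and Paragraph 8 in effect.

1, 2, 3, 5, 6, 7, 8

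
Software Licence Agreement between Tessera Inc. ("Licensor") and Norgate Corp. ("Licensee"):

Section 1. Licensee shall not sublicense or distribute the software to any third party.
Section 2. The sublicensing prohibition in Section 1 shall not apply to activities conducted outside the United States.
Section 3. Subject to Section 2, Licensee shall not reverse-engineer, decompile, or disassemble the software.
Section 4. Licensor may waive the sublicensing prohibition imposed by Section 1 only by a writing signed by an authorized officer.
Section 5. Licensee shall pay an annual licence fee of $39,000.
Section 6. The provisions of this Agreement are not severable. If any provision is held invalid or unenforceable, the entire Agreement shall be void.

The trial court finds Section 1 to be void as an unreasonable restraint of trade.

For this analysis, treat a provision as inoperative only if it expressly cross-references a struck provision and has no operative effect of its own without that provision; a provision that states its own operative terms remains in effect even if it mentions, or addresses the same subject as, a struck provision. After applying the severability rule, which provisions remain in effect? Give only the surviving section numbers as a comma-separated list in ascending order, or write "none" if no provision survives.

none

Section 1 is struck. Section 2 operates only by reference to Section 1, so it falls with Section 1. Section 4 operates only by reference to Section 1, so it falls with Section 1. Section 6 provides that the Agreement is not severable, so the invalidity of any one provision voids the entire Agreement. No provision of the Agreement survives.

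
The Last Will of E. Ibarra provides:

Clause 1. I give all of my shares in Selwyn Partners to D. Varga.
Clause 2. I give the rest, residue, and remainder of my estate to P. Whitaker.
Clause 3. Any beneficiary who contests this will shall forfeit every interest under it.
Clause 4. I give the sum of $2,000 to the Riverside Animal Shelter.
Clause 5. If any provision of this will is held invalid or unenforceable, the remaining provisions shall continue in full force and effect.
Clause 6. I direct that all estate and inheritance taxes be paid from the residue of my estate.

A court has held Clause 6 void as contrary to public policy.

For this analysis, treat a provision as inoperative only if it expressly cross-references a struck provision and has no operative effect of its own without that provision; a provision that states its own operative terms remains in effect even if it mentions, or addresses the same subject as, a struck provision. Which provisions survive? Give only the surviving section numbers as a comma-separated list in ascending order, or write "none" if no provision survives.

1, 2, 3, 4, 5

Clause 6 is struck. Nothing else in the will is defined by reference to Clause 6. Clause 5 is a severability clause and preserves every provision that can still be given independent effect. The provisions still in force are Clause 1, Clause 2, Clause 3, Clause 4, and Clause 5.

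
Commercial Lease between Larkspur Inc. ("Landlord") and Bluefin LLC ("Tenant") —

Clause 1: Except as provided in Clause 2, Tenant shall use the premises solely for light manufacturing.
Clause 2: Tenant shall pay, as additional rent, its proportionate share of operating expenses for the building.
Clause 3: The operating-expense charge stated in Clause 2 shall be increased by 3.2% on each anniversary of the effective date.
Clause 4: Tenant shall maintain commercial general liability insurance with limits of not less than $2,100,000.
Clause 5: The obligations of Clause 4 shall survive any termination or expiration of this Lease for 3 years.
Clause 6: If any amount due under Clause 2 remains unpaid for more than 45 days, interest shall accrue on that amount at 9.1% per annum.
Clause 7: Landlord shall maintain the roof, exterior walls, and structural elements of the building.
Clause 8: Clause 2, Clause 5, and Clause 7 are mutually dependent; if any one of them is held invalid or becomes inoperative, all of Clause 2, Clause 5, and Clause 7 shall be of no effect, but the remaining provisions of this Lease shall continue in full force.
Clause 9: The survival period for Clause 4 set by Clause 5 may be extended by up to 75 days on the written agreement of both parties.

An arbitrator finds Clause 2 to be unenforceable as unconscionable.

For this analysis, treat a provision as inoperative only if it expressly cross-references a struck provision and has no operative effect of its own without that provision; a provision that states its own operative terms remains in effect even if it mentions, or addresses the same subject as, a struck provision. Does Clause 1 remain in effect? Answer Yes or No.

Clause 2 is struck. The whole of Clause 3 is the escalation of the operating-expense charge, defined by reference to Clause 2, so Clause 3 cannot stand once Clause 2 is removed. Clause 6 does nothing except set the default interest on the operating-expense charge by reference to Clause 2; with Clause 2 gone it has no independent effect and is inoperative. Although Clause 1 refers to Clause 2, its operative terms do not depend on Clause 2, so it remains in effect. Clause 8 declares Clause 2, Clause 5, and Clause 7 mutually dependent; since one of them has fallen, all of them are of no effect. That brings down Clause 5 and Clause 7 as well. Clause 9 in turn depends solely on a provision now struck and likewise falls. The remainder continues in force under Clause 8. That leaves Clause 1, Clause 4, and Clause 8 in effect. Clause 1 is among the surviving provisions, so the answer is yes.

Yes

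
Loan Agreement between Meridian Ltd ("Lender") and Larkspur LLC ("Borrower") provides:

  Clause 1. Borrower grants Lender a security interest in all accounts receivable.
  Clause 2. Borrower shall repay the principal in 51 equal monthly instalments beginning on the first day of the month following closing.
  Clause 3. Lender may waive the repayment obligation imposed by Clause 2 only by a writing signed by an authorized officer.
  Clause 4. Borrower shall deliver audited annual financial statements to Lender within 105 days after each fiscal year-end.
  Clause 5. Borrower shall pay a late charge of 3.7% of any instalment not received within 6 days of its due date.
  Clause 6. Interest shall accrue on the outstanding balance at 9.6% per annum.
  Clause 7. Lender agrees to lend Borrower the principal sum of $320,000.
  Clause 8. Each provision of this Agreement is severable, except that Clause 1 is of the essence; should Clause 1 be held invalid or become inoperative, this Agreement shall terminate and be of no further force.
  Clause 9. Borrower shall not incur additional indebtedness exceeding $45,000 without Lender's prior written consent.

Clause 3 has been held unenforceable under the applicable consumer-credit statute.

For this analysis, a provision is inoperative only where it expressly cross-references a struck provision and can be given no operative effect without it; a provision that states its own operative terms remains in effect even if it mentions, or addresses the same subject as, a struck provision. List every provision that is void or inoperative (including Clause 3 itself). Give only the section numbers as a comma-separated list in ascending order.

3

Clause 3 is struck. Nothing else in the Agreement is defined by reference to Clause 3. Clause 8 makes Clause 1 an essential term, but Clause 1 is unaffected, so the severability proviso in Clause 8 preserves the remaining provisions. That leaves Clause 1, Clause 2, Clause 4, Clause 5, Clause 6, Clause 7, Clause 8, and Clause 9 in effect.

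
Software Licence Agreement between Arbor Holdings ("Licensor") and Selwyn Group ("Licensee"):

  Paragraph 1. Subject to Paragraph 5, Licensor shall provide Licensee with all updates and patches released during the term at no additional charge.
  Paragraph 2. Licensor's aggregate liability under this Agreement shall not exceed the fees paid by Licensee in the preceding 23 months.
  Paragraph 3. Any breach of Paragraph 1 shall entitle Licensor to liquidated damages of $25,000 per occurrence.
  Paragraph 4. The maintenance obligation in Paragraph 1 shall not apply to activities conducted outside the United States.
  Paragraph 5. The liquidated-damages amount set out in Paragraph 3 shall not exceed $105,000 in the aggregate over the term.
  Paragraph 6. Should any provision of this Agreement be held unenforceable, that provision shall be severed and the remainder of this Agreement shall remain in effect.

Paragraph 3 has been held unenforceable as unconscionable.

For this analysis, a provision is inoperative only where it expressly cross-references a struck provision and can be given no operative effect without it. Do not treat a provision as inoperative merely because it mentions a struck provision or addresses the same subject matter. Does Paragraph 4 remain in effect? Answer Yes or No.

Paragraph 3 is struck. The whole of Paragraph 5 is the aggregate cap on the liquidated-damages amount, defined by reference to Paragraph 3, so Paragraph 5 cannot stand once Paragraph 3 is removed. Although Paragraph 1 refers to Paragraph 5, its operative terms do not depend on Paragraph 5, so it remains in effect. Under the severability clause in Paragraph 6, the remaining provisions continue in force. Paragraph 1, Paragraph 2, Paragraph 4, and Paragraph 6 remain in effect. Paragraph 4 is among the surviving provisions, so the answer is yes.

Yes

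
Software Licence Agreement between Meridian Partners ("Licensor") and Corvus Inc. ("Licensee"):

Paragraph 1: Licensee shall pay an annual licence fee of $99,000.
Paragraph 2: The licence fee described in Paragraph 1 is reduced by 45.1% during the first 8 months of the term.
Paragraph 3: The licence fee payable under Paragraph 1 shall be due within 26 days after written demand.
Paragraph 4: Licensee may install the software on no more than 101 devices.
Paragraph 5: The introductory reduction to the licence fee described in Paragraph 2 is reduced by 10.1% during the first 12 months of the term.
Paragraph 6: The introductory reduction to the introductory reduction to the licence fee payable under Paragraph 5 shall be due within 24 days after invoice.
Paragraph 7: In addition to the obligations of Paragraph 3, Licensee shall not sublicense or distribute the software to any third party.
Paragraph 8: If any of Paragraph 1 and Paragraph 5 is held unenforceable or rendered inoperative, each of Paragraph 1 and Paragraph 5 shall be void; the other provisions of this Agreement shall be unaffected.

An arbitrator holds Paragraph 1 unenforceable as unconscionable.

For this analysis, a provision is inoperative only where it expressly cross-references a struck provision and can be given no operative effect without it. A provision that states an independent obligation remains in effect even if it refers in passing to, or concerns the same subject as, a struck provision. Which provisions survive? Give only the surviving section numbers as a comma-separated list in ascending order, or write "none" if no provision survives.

Paragraph 1 is struck. Paragraph 2 does nothing except set the introductory reduction to the licence fee by reference to Paragraph 1; with Paragraph 1 gone it has no independent effect and is inoperative. Paragraph 3 does nothing except set the payment deadline for the licence fee by reference to Paragraph 1; with Paragraph 1 gone it has no independent effect and is inoperative. Paragraph 5 has no operative effect of its own apart from Paragraph 2 and is therefore inoperative. The whole of Paragraph 6 is the payment deadline for the introductory reduction to the introductory reduction to the licence fee, defined by reference to Paragraph 5, so Paragraph 6 cannot stand once Paragraph 5 is removed. Although Paragraph 7 refers to Paragraph 3, its operative terms do not depend on Paragraph 3, so it remains in effect. Paragraph 8 declares Paragraph 1 and Paragraph 5 mutually dependent; since one of them has fallen, all of them are of no effect. The remainder continues in force under Paragraph 8. The provisions still in force are Paragraph 4, Paragraph 7, and Paragraph 8.

4, 7, 8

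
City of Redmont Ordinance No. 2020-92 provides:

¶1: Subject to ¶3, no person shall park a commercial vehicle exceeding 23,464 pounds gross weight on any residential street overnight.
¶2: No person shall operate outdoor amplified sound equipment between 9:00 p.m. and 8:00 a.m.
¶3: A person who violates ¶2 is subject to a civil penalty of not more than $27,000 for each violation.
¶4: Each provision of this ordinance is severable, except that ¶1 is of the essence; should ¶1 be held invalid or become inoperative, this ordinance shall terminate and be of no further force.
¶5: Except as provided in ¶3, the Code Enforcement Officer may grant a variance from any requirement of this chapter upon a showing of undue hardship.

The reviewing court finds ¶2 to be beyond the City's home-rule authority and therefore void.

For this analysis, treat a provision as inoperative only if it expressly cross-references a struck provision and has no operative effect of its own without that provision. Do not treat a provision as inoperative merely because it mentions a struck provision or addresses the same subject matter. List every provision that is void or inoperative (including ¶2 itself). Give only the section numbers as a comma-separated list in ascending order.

¶2 is struck. ¶3 has no operative effect of its own apart from ¶2 and is therefore inoperative. Although ¶5 refers to ¶3, its operative terms do not depend on ¶3, so it remains in effect. Although ¶1 refers to ¶3, its operative terms do not depend on ¶3, so it remains in effect. ¶4 makes ¶1 an essential term, but ¶1 is unaffected, so the severability proviso in ¶4 preserves the remaining provisions. ¶1, ¶4, and ¶5 remain in effect.

2, 3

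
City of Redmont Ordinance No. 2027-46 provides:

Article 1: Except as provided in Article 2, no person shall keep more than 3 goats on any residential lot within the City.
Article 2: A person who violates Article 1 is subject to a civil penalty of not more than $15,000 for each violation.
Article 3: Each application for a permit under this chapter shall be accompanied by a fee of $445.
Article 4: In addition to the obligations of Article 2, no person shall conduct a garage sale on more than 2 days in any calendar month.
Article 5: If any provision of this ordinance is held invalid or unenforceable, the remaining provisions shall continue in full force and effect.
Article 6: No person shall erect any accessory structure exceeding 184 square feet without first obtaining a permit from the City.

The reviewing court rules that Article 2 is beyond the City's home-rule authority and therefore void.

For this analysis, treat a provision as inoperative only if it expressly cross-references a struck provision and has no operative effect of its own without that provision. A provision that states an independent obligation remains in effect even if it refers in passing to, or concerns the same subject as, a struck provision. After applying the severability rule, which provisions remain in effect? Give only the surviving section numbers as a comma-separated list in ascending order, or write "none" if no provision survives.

Article 2 is struck. Article 1 mentions Article 2 but its own obligation stands independently of Article 2, so Article 1 is not affected. Although Article 4 refers to Article 2, its operative terms do not depend on Article 2, so it remains in effect. Nothing else in the ordinance is defined by reference to Article 2. Under the severability clause in Article 5, the remaining provisions continue in force. The provisions still in force are Article 1, Article 3, Article 4, Article 5, and Article 6.

1, 3, 4, 5, 6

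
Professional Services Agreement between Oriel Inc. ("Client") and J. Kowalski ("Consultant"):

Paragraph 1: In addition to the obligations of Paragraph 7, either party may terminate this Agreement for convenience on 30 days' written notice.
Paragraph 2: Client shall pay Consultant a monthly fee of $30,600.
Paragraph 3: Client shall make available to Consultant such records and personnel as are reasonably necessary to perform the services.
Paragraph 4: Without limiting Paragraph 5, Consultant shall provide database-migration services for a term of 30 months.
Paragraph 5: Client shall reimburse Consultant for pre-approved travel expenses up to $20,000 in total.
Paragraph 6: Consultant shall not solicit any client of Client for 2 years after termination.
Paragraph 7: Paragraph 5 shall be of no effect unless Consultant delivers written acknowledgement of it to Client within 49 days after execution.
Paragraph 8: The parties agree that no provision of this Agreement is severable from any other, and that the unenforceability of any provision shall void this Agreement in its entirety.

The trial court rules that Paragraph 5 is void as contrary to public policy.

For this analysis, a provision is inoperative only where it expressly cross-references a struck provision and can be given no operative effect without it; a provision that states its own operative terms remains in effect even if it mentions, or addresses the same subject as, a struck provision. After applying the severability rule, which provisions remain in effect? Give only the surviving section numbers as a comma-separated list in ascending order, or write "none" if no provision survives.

Paragraph 5 is struck. Paragraph 7 merely fixes the acknowledgement condition for Paragraph 5; with Paragraph 5 gone it has nothing to operate on and falls away. Paragraph 8 provides that the Agreement is not severable, so the invalidity of any one provision voids the entire Agreement. No provision of the Agreement survives.

none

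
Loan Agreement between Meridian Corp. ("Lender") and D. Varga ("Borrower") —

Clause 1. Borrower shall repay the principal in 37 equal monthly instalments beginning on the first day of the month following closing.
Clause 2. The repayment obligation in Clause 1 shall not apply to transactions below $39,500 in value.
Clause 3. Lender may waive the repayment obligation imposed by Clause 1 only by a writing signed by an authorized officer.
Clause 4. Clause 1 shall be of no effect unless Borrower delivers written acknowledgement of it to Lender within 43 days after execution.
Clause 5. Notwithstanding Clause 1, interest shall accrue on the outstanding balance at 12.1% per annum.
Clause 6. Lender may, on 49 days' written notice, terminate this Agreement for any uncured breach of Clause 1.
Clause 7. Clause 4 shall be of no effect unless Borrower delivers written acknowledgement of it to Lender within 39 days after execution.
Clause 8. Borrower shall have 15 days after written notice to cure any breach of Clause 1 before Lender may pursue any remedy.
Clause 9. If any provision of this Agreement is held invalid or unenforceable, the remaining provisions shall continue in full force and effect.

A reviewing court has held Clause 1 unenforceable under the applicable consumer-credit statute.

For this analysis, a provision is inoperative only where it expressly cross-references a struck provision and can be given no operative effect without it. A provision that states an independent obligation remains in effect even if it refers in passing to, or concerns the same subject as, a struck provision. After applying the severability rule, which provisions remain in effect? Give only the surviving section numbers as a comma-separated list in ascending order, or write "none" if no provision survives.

5, 9

Clause 1 is struck. The whole of Clause 2 is the carve-out from the repayment obligation, defined by reference to Clause 1, so Clause 2 cannot stand once Clause 1 is removed. Clause 3 operates only by reference to Clause 1, so it falls with Clause 1. Clause 4 merely fixes the acknowledgement condition for Clause 1; with Clause 1 gone it has nothing to operate on and falls away. Clause 6 has no operative effect of its own apart from Clause 1 and is therefore inoperative. Clause 8 has no operative effect of its own apart from Clause 1 and is therefore inoperative. Clause 7 merely fixes the acknowledgement condition for Clause 4; with Clause 4 gone it has nothing to operate on and falls away. Although Clause 5 refers to Clause 1, its operative terms do not depend on Clause 1, so it remains in effect. Under the severability clause in Clause 9, the remaining provisions continue in force. That leaves Clause 5 and Clause 9 in effect.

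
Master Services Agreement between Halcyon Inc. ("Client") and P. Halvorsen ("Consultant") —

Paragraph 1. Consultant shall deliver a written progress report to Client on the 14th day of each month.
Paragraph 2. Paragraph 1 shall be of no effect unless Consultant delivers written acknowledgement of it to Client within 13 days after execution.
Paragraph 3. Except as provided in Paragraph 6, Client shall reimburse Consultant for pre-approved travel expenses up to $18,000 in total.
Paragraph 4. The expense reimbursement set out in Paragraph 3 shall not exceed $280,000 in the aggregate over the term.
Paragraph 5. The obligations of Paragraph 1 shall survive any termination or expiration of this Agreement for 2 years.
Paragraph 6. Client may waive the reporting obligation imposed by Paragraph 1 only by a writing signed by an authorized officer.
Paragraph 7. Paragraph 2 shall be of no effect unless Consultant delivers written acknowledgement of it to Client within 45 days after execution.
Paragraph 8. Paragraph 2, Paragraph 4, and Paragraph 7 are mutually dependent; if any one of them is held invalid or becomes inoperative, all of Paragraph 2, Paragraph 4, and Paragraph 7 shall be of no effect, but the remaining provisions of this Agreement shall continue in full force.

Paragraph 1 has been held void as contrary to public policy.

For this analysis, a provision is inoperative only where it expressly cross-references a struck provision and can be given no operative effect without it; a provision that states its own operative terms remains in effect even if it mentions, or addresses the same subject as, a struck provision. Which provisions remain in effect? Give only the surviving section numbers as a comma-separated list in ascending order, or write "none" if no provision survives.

3, 8

Paragraph 1 is struck. Paragraph 2 operates only by reference to Paragraph 1, so it falls with Paragraph 1. Paragraph 5 operates only by reference to Paragraph 1, so it falls with Paragraph 1. The only function of Paragraph 6 is the waiver condition for Paragraph 1, so it cannot stand once Paragraph 1 is removed. The only function of Paragraph 7 is the acknowledgement condition for Paragraph 2, so it cannot stand once Paragraph 2 is removed. Paragraph 3 mentions Paragraph 6 but its own obligation stands independently of Paragraph 6, so Paragraph 3 is not affected. Paragraph 8 declares Paragraph 2, Paragraph 4, and Paragraph 7 mutually dependent; since one of them has fallen, all of them are of no effect. That brings down Paragraph 4 as well. The remainder continues in force under Paragraph 8. That leaves Paragraph 3 and Paragraph 8 in effect.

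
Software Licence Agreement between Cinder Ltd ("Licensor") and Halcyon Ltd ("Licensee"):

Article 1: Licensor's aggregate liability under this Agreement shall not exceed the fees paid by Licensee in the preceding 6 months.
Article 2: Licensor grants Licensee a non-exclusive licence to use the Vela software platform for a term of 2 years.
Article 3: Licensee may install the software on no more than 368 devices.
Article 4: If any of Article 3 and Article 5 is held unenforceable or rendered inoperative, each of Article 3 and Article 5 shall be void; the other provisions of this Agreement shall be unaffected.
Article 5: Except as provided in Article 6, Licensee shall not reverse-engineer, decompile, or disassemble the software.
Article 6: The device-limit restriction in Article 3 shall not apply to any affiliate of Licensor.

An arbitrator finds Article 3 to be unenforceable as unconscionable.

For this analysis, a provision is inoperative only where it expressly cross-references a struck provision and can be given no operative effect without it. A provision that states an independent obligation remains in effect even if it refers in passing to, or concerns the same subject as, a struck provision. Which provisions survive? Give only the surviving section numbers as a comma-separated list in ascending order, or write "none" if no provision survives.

1, 2, 4

Article 3 is struck. Article 6 operates only by reference to Article 3, so it falls with Article 3. Article 4 declares Article 3 and Article 5 mutually dependent; since one of them has fallen, all of them are of no effect. That brings down Article 5 as well. The remainder continues in force under Article 4. That leaves Article 1, Article 2, and Article 4 in effect.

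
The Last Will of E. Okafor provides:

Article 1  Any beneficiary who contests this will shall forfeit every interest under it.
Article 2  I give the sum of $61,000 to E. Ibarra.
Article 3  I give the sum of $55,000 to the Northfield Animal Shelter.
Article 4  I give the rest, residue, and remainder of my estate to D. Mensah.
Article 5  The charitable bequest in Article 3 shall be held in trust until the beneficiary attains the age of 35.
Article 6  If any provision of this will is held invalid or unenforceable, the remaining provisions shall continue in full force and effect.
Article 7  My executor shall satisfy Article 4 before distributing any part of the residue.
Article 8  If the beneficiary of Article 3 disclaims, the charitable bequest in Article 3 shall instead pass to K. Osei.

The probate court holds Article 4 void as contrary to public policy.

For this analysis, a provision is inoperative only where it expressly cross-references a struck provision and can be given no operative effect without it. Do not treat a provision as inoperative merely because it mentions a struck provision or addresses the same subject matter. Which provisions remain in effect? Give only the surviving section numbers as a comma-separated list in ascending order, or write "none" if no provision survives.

Article 4 is struck. Article 7 operates only by reference to Article 4, so it falls with Article 4. Article 6 is a severability clause and preserves every provision that can still be given independent effect. The provisions still in force are Article 1, Article 2, Article 3, Article 5, Article 6, and Article 8.

1, 2, 3, 5, 6, 8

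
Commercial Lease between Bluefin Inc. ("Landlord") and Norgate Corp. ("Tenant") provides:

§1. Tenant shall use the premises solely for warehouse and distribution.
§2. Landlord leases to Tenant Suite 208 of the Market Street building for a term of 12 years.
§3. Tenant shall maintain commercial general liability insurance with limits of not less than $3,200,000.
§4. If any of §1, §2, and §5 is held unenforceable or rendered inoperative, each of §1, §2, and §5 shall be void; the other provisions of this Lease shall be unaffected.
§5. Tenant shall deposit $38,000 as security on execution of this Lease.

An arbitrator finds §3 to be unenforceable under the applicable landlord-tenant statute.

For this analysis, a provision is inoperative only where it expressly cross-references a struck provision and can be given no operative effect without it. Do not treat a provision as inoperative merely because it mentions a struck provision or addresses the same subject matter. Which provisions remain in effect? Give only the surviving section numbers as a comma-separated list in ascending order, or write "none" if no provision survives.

1, 2, 4, 5

§3 is struck. No other provision's operative terms depend on §3. §4 ties §1, §2, and §5 together, but none of those is affected here; the remaining provisions continue in force under §4. §1, §2, §4, and §5 remain in effect.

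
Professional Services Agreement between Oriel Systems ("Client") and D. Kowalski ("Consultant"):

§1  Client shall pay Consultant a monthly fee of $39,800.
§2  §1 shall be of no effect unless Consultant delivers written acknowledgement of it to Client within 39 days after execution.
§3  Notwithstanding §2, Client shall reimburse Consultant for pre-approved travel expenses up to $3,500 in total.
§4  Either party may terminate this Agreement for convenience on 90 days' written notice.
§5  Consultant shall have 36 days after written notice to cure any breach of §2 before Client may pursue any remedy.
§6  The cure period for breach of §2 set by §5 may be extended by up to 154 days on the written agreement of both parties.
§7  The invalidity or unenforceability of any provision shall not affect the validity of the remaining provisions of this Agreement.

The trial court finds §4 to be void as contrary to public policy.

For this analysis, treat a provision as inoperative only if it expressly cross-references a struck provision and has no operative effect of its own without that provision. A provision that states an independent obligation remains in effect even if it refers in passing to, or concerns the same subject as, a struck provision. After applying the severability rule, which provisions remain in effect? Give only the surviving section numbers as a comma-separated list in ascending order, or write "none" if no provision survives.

§4 is struck. Nothing else in the Agreement is defined by reference to §4. §7 is a severability clause and preserves every provision that can still be given independent effect. The provisions still in force are §1, §2, §3, §5, §6, and §7.

1, 2, 3, 5, 6, 7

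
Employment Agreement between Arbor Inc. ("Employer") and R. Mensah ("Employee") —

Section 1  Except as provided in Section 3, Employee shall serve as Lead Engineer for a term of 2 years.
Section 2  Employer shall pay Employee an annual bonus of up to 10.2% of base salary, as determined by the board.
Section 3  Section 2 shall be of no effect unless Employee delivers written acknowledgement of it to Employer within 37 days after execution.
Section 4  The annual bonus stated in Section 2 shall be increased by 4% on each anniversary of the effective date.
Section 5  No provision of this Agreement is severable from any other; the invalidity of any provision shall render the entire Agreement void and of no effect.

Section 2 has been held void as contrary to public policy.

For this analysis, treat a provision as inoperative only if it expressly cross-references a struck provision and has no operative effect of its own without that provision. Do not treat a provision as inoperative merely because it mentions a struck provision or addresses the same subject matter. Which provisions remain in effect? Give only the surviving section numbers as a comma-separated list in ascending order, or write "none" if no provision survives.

Section 2 is struck. Section 3 has no operative effect of its own apart from Section 2 and is therefore inoperative. Section 4 has no operative effect of its own apart from Section 2 and is therefore inoperative. Section 5 provides that the Agreement is not severable, so the invalidity of any one provision voids the entire Agreement. No provision of the Agreement survives.

none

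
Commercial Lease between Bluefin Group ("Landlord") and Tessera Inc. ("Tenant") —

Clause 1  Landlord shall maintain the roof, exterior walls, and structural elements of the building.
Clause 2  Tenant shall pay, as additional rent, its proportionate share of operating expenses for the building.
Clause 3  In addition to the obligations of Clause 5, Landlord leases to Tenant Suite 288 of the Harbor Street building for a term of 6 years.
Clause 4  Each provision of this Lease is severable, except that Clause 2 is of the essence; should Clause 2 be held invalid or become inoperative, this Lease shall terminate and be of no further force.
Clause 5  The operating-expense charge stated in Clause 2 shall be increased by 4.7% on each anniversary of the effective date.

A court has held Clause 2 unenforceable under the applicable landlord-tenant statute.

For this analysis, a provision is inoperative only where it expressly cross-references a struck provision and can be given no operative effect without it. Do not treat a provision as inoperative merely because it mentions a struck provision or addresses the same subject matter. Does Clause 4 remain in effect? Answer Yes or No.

No

Clause 2 is struck. Clause 5 has no operative effect of its own apart from Clause 2 and is therefore inoperative. Clause 4 makes Clause 2 an essential term, and Clause 2 is the provision held invalid; under Clause 4, the entire Lease is therefore void. No provision of the Lease survives. Clause 4 is among the inoperative provisions, so the answer is no.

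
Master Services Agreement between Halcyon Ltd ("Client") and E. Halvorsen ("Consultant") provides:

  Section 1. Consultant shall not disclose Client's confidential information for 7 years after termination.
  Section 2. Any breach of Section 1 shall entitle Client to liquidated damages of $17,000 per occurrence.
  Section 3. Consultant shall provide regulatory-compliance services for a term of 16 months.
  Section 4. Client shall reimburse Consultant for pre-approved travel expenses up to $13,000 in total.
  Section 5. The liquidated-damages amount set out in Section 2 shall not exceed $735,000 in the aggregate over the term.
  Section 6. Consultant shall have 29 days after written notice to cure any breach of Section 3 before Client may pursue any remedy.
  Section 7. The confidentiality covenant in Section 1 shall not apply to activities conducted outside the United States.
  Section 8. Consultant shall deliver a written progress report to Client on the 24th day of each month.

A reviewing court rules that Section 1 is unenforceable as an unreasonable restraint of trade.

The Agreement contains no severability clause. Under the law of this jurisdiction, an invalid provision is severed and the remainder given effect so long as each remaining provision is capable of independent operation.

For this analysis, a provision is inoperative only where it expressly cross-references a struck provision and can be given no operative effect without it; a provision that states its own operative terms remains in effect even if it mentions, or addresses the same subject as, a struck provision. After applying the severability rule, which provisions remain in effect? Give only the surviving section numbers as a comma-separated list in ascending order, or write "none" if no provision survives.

Section 1 is struck. Section 2 operates only by reference to Section 1, so it falls with Section 1. Section 7 operates only by reference to Section 1, so it falls with Section 1. Section 5 has no operative effect of its own apart from Section 2 and is therefore inoperative. Under the stated default rule, only provisions that cannot operate independently fall away; the rest are enforced. Section 3, Section 4, Section 6, and Section 8 remain in effect.

3, 4, 6, 8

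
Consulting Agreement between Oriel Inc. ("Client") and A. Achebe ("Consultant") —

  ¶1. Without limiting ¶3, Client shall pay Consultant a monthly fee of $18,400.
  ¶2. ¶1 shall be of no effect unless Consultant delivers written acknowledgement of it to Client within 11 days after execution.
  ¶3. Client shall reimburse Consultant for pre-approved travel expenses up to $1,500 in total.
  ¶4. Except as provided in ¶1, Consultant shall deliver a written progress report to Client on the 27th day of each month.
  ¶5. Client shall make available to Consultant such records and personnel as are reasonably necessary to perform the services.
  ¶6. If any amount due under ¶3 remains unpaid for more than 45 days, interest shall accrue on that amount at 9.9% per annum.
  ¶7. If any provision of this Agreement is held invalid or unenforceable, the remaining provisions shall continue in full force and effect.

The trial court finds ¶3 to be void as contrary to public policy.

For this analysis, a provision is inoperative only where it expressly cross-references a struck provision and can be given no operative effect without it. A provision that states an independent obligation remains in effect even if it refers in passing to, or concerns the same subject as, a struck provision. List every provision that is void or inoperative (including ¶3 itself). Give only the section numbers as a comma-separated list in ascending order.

3, 6

¶3 is struck. The whole of ¶6 is the default interest on the expense reimbursement, defined by reference to ¶3, so ¶6 cannot stand once ¶3 is removed. ¶1 mentions ¶3 but its own obligation stands independently of ¶3, so ¶1 is not affected. Under the severability clause in ¶7, the remaining provisions continue in force. The provisions still in force are ¶1, ¶2, ¶4, ¶5, and ¶7.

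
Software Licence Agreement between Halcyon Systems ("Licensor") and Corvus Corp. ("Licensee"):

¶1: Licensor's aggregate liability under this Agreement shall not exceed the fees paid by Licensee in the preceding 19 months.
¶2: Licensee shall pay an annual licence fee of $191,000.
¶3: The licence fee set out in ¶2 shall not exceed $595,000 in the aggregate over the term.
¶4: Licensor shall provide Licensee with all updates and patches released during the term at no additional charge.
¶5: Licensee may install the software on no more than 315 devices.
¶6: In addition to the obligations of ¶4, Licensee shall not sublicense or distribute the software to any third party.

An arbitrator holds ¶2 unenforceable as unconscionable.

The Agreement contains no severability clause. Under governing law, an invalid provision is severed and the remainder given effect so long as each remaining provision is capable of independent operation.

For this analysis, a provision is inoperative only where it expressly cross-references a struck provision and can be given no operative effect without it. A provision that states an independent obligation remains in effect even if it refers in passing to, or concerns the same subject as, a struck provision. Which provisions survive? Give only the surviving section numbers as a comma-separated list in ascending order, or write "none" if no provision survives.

1, 4, 5, 6

¶2 is struck. ¶3 operates only by reference to ¶2, so it falls with ¶2. Under the stated default rule, only provisions that cannot operate independently fall away; the rest are enforced. The provisions still in force are ¶1, ¶4, ¶5, and ¶6.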